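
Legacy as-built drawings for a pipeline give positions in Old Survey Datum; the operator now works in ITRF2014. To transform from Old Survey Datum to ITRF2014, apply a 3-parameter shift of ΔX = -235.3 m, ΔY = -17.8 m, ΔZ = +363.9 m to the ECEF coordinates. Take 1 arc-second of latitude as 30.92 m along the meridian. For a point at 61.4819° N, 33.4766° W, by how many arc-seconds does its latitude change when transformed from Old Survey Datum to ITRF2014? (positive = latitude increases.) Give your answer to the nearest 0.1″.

sin φ = 0.878666, cos φ = 0.477436, sin λ = -0.551596, cos λ = 0.834111.
North component: ΔN = −sin φ cos λ·ΔX − sin φ sin λ·ΔY + cos φ·ΔZ = −(0.878666)(0.834111)(-235.3) − (0.878666)(-0.551596)(-17.8) + (0.477436)(363.9) = 337.56 m.
1° of latitude spans 3600 × 30.92 = 111312 m, so Δφ = 337.56 / 111312 × 3600 = 10.917″.

Δφ = 10.9″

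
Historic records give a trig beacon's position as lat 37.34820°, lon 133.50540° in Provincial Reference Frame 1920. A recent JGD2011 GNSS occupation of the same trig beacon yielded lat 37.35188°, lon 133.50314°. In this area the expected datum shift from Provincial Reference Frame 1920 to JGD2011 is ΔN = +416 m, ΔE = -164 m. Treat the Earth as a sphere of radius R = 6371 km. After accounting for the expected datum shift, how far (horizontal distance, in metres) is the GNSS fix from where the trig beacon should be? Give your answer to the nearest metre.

36 m

Observed coordinate differences: Δφ = +0.00368°, Δλ = -0.00226°.
Converting to metres (1° lat = 111195 m, cos φ = 0.794963): observed ΔN = 409.2 m, observed ΔE = -199.8 m.
Subtracting the expected shift leaves a residual of 409.2 − (416) = -6.8 m north and -199.8 − (-164) = -35.8 m east.
Residual distance = √((-6.8)² + (-35.8)²) = 36.4 m.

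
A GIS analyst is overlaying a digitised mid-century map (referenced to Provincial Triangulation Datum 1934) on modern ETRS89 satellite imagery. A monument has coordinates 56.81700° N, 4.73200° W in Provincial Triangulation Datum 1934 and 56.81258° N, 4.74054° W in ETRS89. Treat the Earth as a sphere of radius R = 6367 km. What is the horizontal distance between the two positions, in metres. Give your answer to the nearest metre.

715 m

Δφ = 56.81258° − 56.81700° = -0.00442°; Δλ = -4.74054° − -4.73200° = -0.00854°.
1° along a meridian = πR/180 = 111125 m.
ΔN = Δφ × 111125 = -491.2 m; ΔE = Δλ × 111125 × cos(56.81700°) = -0.00854 × 111125 × 0.547315 = -519.4 m.
Distance = √(ΔE² + ΔN²) = √((-519.4)² + (-491.2)²) = 714.9 m.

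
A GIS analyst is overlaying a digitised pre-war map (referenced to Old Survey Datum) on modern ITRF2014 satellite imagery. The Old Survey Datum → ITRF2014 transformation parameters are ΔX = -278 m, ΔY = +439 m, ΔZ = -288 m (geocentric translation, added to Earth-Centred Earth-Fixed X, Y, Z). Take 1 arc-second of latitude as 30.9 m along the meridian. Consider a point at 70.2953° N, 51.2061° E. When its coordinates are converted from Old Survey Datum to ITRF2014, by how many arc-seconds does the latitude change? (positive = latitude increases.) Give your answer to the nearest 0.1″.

sin φ = 0.941443, cos φ = 0.337172, sin λ = 0.779405, cos λ = 0.626521.
North component: ΔN = −sin φ cos λ·ΔX − sin φ sin λ·ΔY + cos φ·ΔZ = −(0.941443)(0.626521)(-278) − (0.941443)(0.779405)(439) + (0.337172)(-288) = -255.25 m.
1° of latitude spans 3600 × 30.90 = 111240 m, so Δφ = -255.25 / 111240 × 3600 = -8.261″.

Δφ = -8.3″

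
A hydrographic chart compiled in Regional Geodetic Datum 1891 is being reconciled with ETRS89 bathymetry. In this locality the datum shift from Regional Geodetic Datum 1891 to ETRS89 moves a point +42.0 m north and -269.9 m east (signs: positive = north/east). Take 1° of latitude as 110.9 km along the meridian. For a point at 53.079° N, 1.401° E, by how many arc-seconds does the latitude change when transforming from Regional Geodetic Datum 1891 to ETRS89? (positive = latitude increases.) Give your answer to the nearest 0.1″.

1° of latitude = 110.9 km, so Δφ = 42.0 / 110900 = 0.0003787° = 1.363″.

Δφ = 1.4″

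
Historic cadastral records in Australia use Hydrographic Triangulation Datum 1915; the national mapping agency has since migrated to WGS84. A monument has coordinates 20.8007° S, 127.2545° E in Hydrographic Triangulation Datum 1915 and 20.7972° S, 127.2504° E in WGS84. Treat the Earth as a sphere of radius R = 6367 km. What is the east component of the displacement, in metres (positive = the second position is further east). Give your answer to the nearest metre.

Δφ = -20.7972° − -20.8007° = +0.0035°; Δλ = 127.2504° − 127.2545° = -0.0041°.
1° along a meridian = πR/180 = 111125 m.
ΔN = Δφ × 111125 = 388.9 m; ΔE = Δλ × 111125 × cos(-20.8007°) = -0.0041 × 111125 × 0.934821 = -425.9 m.

ΔE = -426 m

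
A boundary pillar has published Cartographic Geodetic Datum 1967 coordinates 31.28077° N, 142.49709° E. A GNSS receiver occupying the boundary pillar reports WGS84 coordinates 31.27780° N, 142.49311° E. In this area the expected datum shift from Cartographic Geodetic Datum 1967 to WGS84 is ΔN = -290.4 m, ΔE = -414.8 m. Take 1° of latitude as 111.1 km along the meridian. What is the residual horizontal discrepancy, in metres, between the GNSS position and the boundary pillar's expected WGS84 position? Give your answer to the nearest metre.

54 m

Observed coordinate differences: Δφ = -0.00297°, Δλ = -0.00398°.
Converting to metres (1° lat = 111100 m, cos φ = 0.854633): observed ΔN = -330.0 m, observed ΔE = -377.9 m.
Subtracting the expected shift leaves a residual of -330.0 − (-290.4) = -39.6 m north and -377.9 − (-414.8) = 36.9 m east.
Residual distance = √((-39.6)² + 36.9²) = 54.1 m.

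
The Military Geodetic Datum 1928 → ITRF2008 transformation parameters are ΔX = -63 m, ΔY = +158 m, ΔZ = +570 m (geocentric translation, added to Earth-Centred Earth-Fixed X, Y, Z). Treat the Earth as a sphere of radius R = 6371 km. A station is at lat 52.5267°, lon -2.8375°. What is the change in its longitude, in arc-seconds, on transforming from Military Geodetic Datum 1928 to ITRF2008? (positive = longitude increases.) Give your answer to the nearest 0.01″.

Δλ = 8.23″

sin φ = 0.793637, cos φ = 0.608392, sin λ = -0.049503, cos λ = 0.998774.
East component: ΔE = −sin λ·ΔX + cos λ·ΔY = −(-0.049503)(-63) + (0.998774)(158) = 154.69 m.
1° of latitude spans πR/180 = 111195 m; at latitude φ, 1° of longitude spans that × cos φ = 67650.1 m, so Δλ = 154.69 / 67650.1 × 3600 = 8.232″.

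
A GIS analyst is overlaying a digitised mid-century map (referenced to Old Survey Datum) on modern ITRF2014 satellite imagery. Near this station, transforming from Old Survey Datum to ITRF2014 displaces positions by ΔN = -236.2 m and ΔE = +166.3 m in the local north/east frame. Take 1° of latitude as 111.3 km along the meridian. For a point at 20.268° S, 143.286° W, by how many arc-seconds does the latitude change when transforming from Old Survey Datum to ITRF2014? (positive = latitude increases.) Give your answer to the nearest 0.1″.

Δφ = -7.6″

1° of latitude = 111.3 km, so Δφ = -236.2 / 111300 = -0.0021222° = -7.640″.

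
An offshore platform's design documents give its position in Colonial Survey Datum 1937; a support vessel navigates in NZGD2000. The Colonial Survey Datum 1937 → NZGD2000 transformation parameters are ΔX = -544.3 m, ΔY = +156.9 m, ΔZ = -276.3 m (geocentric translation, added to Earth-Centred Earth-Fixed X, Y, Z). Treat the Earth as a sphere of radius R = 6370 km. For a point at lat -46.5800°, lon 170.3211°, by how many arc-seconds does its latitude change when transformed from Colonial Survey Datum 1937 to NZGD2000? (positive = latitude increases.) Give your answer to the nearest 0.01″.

sin φ = -0.726335, cos φ = 0.687341, sin λ = 0.168126, cos λ = -0.985765.
North component: ΔN = −sin φ cos λ·ΔX − sin φ sin λ·ΔY + cos φ·ΔZ = −(-0.726335)(-0.985765)(-544.3) − (-0.726335)(0.168126)(156.9) + (0.687341)(-276.3) = 218.96 m.
1° of latitude spans πR/180 = 111177 m, so Δφ = 218.96 / 111177 × 3600 = 7.090″.

Δφ = 7.09″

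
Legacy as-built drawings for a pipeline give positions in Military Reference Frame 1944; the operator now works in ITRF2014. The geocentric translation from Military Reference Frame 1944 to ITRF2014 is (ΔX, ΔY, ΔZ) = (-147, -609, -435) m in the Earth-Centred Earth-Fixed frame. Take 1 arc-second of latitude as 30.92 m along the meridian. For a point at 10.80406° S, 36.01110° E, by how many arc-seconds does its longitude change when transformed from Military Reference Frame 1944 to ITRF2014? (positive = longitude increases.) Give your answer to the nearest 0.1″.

sin φ = -0.187451, cos φ = 0.982274, sin λ = 0.587942, cos λ = 0.808903.
East component: ΔE = −sin λ·ΔX + cos λ·ΔY = −(0.587942)(-147) + (0.808903)(-609) = -406.19 m.
1° of latitude spans 3600 × 30.92 = 111312 m; at latitude φ, 1° of longitude spans that × cos φ = 109338.9 m, so Δλ = -406.19 / 109338.9 × 3600 = -13.374″.

Δλ = -13.4″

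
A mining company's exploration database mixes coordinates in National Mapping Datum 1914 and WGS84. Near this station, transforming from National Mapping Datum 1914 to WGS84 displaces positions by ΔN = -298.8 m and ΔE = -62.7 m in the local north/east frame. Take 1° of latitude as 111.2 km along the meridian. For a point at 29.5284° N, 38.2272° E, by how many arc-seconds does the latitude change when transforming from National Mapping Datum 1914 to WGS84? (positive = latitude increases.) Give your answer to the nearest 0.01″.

1° of latitude = 111.2 km, so Δφ = -298.8 / 111200 = -0.0026871° = -9.673″.

Δφ = -9.67″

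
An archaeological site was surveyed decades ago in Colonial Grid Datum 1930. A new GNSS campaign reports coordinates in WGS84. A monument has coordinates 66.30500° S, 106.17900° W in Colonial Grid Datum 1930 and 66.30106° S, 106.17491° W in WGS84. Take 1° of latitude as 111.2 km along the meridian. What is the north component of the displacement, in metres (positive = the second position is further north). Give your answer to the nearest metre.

ΔN = 438 m

Δφ = -66.30106° − -66.30500° = +0.00394°; Δλ = -106.17491° − -106.17900° = +0.00409°.
ΔN = Δφ × 111200 = 438.1 m; ΔE = Δλ × 111200 × cos(-66.30500°) = +0.00409 × 111200 × 0.401868 = 182.8 m.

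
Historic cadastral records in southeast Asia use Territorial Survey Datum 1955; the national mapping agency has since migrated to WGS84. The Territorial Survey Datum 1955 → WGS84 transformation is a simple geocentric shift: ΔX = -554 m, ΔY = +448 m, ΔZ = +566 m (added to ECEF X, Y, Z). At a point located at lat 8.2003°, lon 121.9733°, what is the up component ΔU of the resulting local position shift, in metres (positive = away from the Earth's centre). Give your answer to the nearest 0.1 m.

ΔU = 747.2 m

At φ = 8.2003°, λ = 121.9733°: sin φ = 0.142634, cos φ = 0.989775, sin λ = 0.848295, cos λ = -0.529524.
ΔU = cos φ cos λ·ΔX + cos φ sin λ·ΔY + sin φ·ΔZ = (0.989775)(-0.529524)(-554) + (0.989775)(0.848295)(448) + (0.142634)(566) = 747.24 m.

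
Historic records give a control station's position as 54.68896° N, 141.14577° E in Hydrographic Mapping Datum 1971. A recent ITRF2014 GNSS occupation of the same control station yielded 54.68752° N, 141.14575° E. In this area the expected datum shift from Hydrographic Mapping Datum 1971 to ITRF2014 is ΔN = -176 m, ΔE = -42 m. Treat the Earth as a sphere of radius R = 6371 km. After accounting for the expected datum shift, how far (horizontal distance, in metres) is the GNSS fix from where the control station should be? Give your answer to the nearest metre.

Observed coordinate differences: Δφ = -0.00144°, Δλ = -0.00002°.
Converting to metres (1° lat = 111195 m, cos φ = 0.578015): observed ΔN = -160.1 m, observed ΔE = -1.3 m.
Subtracting the expected shift leaves a residual of -160.1 − (-176) = 15.9 m north and -1.3 − (-42) = 40.7 m east.
Residual distance = √(15.9² + 40.7²) = 43.7 m.

44 m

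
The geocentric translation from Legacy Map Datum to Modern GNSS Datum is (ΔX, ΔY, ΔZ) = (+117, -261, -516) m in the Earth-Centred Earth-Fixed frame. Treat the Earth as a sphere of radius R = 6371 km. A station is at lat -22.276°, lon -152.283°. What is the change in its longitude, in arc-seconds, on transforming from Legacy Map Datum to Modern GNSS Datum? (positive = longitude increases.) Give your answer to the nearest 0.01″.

Δλ = 9.99″

sin φ = -0.379069, cos φ = 0.925369, sin λ = -0.465105, cos λ = -0.885256.
East component: ΔE = −sin λ·ΔX + cos λ·ΔY = −(-0.465105)(117) + (-0.885256)(-261) = 285.47 m.
1° of latitude spans πR/180 = 111195 m; at latitude φ, 1° of longitude spans that × cos φ = 102896.3 m, so Δλ = 285.47 / 102896.3 × 3600 = 9.988″.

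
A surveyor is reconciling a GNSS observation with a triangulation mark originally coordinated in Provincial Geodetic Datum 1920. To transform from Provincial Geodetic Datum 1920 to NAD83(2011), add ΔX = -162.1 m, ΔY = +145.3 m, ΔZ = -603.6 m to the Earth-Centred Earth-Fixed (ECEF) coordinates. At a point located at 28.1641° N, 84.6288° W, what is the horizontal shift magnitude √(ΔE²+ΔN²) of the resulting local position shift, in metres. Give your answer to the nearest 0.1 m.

The local east axis at (φ, λ) is (−sin λ, cos λ, 0), so ΔE = −sin(-84.6288°)·(-162.1) + cos(-84.6288°)·145.3 = -147.79 m.
The local north axis is (−sin φ cos λ, −sin φ sin λ, cos φ), giving ΔN = 7.162 + 68.280 − 532.133 = -456.69 m.
Horizontal magnitude = √(ΔE² + ΔN²) = √((-147.79)² + (-456.69)²) = 480.01 m.

480.0 m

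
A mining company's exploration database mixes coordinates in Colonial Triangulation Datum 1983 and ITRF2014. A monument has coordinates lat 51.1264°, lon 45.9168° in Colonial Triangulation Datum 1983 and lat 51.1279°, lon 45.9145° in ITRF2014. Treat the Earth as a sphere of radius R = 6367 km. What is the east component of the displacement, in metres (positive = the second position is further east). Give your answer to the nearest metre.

Δφ = 51.1279° − 51.1264° = +0.0015°; Δλ = 45.9145° − 45.9168° = -0.0023°.
1° along a meridian = πR/180 = 111125 m.
ΔN = Δφ × 111125 = 166.7 m; ΔE = Δλ × 111125 × cos(51.1264°) = -0.0023 × 111125 × 0.627604 = -160.4 m.

ΔE = -160 m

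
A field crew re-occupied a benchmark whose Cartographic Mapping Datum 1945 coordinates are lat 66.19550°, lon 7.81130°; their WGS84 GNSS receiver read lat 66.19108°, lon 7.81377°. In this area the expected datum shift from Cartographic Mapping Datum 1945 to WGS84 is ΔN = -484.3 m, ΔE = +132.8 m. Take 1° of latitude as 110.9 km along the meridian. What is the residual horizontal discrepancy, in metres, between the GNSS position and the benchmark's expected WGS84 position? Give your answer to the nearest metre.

Observed coordinate differences: Δφ = -0.00442°, Δλ = +0.00247°.
Converting to metres (1° lat = 110900 m, cos φ = 0.403617): observed ΔN = -490.2 m, observed ΔE = 110.6 m.
Subtracting the expected shift leaves a residual of -490.2 − (-484.3) = -5.9 m north and 110.6 − (132.8) = -22.2 m east.
Residual distance = √((-5.9)² + (-22.2)²) = 23.0 m.

23 m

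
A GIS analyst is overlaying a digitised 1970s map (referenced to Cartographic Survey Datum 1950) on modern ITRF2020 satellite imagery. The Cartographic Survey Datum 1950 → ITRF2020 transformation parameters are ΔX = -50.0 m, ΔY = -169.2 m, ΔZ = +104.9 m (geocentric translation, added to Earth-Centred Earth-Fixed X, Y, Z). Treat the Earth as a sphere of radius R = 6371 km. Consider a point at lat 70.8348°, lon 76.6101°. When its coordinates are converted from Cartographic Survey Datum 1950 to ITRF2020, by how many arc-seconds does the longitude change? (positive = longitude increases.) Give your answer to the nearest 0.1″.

sin φ = 0.944576, cos φ = 0.328293, sin λ = 0.972817, cos λ = 0.231576.
East component: ΔE = −sin λ·ΔX + cos λ·ΔY = −(0.972817)(-50.0) + (0.231576)(-169.2) = 9.46 m.
1° of latitude spans πR/180 = 111195 m; at latitude φ, 1° of longitude spans that × cos φ = 36504.5 m, so Δλ = 9.46 / 36504.5 × 3600 = 0.933″.

Δλ = 0.9″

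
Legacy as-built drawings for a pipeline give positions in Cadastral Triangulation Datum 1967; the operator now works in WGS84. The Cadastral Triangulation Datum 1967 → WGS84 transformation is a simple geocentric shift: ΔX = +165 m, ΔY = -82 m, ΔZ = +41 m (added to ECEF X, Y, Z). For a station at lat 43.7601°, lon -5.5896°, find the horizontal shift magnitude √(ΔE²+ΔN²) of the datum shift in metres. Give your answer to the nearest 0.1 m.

110.9 m

At φ = 43.7601°, λ = -5.5896°: sin φ = 0.691640, cos φ = 0.722242, sin λ = -0.097402, cos λ = 0.995245.
ΔE = −sin λ·ΔX + cos λ·ΔY = −(-0.097402)·(165) + (0.995245)·(-82) = -65.54 m.
ΔN = −sin φ cos λ·ΔX − sin φ sin λ·ΔY + cos φ·ΔZ = −(0.691640)(0.995245)(165) − (0.691640)(-0.097402)(-82) + (0.722242)(41) = -89.49 m.
Horizontal magnitude = √(ΔE² + ΔN²) = √((-65.54)² + (-89.49)²) = 110.92 m.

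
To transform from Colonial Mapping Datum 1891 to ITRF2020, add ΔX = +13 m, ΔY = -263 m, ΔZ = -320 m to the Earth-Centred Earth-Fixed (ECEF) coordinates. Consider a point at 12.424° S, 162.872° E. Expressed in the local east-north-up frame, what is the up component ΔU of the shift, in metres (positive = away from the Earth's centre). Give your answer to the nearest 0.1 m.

The local up (radial) axis is (cos φ cos λ, cos φ sin λ, sin φ), giving ΔU = -12.133 − 75.642 + 68.846 = -18.93 m.

ΔU = -18.9 m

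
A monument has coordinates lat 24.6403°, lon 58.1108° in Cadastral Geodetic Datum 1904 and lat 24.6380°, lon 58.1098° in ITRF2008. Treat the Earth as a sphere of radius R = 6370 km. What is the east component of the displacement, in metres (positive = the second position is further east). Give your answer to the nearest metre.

ΔE = -101 m

Δφ = 24.6380° − 24.6403° = -0.0023°; Δλ = 58.1098° − 58.1108° = -0.0010°.
1° along a meridian = πR/180 = 111177 m.
ΔN = Δφ × 111177 = -255.7 m; ΔE = Δλ × 111177 × cos(24.6403°) = -0.0010 × 111177 × 0.908943 = -101.1 m.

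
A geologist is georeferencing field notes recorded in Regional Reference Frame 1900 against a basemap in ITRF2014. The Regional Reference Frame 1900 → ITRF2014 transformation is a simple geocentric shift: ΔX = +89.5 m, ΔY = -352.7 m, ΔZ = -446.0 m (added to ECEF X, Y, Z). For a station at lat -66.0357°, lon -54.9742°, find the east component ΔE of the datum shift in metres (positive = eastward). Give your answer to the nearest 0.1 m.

At φ = -66.0357°, λ = -54.9742°: sin φ = -0.913799, cos φ = 0.406167, sin λ = -0.818894, cos λ = 0.573945.
ΔE = −sin λ·ΔX + cos λ·ΔY = −(-0.818894)·(89.5) + (0.573945)·(-352.7) = -129.14 m.

ΔE = -129.1 m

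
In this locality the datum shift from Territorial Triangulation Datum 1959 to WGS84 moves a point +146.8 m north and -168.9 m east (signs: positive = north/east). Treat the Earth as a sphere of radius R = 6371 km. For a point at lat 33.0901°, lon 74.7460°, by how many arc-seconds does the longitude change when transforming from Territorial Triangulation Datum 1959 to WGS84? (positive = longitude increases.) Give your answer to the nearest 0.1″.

Δλ = -6.5″

At latitude 33.0901°, cos φ = 0.837813.
One radian of longitude at latitude φ spans R cos φ, so Δλ = ΔE / (R cos φ) = -168.9 / (6371000 × 0.837813) = -3.1643e-05 rad = -6.527″.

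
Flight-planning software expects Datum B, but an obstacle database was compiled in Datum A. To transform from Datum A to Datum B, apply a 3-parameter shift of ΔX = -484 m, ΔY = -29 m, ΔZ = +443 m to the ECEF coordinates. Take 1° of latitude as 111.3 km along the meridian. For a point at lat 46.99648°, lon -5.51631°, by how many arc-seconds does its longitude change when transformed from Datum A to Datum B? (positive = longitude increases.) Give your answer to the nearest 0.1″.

Δλ = -3.6″

sin φ = 0.731312, cos φ = 0.682043, sin λ = -0.096129, cos λ = 0.995369.
East component: ΔE = −sin λ·ΔX + cos λ·ΔY = −(-0.096129)(-484) + (0.995369)(-29) = -75.39 m.
1° of latitude spans 111300 m; at latitude φ, 1° of longitude spans that × cos φ = 75911.4 m, so Δλ = -75.39 / 75911.4 × 3600 = -3.575″.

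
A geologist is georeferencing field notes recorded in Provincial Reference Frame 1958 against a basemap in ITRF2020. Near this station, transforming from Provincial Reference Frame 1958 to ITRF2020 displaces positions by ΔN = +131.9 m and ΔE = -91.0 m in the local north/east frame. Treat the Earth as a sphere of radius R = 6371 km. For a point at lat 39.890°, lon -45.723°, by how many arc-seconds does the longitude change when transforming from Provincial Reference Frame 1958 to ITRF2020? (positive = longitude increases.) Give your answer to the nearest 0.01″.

Δλ = -3.84″

At latitude 39.890°, cos φ = 0.767277.
One radian of longitude at latitude φ spans R cos φ, so Δλ = ΔE / (R cos φ) = -91.0 / (6371000 × 0.767277) = -1.8616e-05 rad = -3.840″.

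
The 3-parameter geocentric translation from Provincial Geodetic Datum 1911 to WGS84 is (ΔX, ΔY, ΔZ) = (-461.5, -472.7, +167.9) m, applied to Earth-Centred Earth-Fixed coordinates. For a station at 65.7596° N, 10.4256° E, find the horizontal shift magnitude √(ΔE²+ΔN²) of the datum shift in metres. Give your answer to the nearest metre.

678 m

At φ = 65.7596°, λ = 10.4256°: sin φ = 0.911831, cos φ = 0.410566, sin λ = 0.180959, cos λ = 0.983491.
ΔE = −sin λ·ΔX + cos λ·ΔY = −(0.180959)·(-461.5) + (0.983491)·(-472.7) = -381.38 m.
ΔN = −sin φ cos λ·ΔX − sin φ sin λ·ΔY + cos φ·ΔZ = −(0.911831)(0.983491)(-461.5) − (0.911831)(0.180959)(-472.7) + (0.410566)(167.9) = 560.79 m.
Horizontal magnitude = √(ΔE² + ΔN²) = √((-381.38)² + 560.79²) = 678.19 m.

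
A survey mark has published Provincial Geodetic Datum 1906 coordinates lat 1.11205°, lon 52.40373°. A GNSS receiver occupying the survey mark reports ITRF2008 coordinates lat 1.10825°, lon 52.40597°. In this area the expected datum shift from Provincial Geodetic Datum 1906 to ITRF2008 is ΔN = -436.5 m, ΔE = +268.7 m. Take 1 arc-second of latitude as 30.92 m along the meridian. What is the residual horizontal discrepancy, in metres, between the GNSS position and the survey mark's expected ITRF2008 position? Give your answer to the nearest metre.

Observed coordinate differences: Δφ = -0.00380°, Δλ = +0.00224°.
Converting to metres (1° lat = 111312 m, cos φ = 0.999812): observed ΔN = -423.0 m, observed ΔE = 249.3 m.
Subtracting the expected shift leaves a residual of -423.0 − (-436.5) = 13.5 m north and 249.3 − (268.7) = -19.4 m east.
Residual distance = √(13.5² + (-19.4)²) = 23.6 m.

24 m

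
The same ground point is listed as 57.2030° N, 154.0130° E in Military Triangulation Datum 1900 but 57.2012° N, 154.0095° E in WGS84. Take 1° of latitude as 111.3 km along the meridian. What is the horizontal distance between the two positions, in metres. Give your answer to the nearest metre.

291 m

Δφ = 57.2012° − 57.2030° = -0.0018°; Δλ = 154.0095° − 154.0130° = -0.0035°.
ΔN = Δφ × 111300 = -200.3 m; ΔE = Δλ × 111300 × cos(57.2030°) = -0.0035 × 111300 × 0.541664 = -211.0 m.
Distance = √(ΔE² + ΔN²) = √((-211.0)² + (-200.3)²) = 291.0 m.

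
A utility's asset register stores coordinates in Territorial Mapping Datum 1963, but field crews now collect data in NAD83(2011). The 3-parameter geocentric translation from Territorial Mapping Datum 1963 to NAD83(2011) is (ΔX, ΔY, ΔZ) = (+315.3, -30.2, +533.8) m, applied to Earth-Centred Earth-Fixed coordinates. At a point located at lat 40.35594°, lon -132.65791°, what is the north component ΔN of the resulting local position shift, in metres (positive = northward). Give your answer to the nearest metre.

The local north axis is (−sin φ cos λ, −sin φ sin λ, cos φ), giving ΔN = 138.348 − 14.381 + 406.775 = 530.74 m.

ΔN = 531 m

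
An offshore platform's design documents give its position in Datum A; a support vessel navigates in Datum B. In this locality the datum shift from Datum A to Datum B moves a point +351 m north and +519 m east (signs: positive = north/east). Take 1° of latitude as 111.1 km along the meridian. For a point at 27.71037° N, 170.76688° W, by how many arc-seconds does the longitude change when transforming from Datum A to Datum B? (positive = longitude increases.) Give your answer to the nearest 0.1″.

Δλ = 19.0″

At latitude 27.71037°, cos φ = 0.885309.
1° of longitude at this latitude = 111.1 × cos φ = 98.36 km, so Δλ = 519.0 / 98357.9 = 0.0052766° = 18.996″.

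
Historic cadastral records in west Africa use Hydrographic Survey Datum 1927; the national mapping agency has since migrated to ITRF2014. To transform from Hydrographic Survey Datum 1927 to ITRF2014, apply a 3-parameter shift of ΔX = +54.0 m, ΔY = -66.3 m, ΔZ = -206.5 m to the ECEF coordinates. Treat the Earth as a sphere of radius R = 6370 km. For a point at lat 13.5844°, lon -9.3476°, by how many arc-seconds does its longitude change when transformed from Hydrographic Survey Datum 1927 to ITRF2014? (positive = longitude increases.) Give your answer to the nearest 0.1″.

Δλ = -1.9″

sin φ = 0.234877, cos φ = 0.972025, sin λ = -0.162424, cos λ = 0.986721.
East component: ΔE = −sin λ·ΔX + cos λ·ΔY = −(-0.162424)(54.0) + (0.986721)(-66.3) = -56.65 m.
1° of latitude spans πR/180 = 111177 m; at latitude φ, 1° of longitude spans that × cos φ = 108067.3 m, so Δλ = -56.65 / 108067.3 × 3600 = -1.887″.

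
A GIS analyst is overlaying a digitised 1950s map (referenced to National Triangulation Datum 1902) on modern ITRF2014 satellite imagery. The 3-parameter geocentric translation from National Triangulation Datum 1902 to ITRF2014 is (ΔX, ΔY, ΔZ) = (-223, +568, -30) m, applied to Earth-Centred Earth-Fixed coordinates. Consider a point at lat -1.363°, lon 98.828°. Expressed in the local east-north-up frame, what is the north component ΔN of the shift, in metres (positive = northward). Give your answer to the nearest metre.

At φ = -1.363°, λ = 98.828°: sin φ = -0.023787, cos φ = 0.999717, sin λ = 0.988154, cos λ = -0.153469.
ΔN = −sin φ cos λ·ΔX − sin φ sin λ·ΔY + cos φ·ΔZ = −(-0.023787)(-0.153469)(-223) − (-0.023787)(0.988154)(568) + (0.999717)(-30) = -15.83 m.

ΔN = -16 m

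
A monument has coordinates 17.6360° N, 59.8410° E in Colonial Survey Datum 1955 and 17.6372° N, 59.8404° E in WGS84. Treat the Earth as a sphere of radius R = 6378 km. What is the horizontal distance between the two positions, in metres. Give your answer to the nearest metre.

148 m

Δφ = 17.6372° − 17.6360° = +0.0012°; Δλ = 59.8404° − 59.8410° = -0.0006°.
1° along a meridian = πR/180 = 111317 m.
ΔN = Δφ × 111317 = 133.6 m; ΔE = Δλ × 111317 × cos(17.6360°) = -0.0006 × 111317 × 0.953000 = -63.7 m.
Distance = √(ΔE² + ΔN²) = √((-63.7)² + 133.6²) = 148.0 m.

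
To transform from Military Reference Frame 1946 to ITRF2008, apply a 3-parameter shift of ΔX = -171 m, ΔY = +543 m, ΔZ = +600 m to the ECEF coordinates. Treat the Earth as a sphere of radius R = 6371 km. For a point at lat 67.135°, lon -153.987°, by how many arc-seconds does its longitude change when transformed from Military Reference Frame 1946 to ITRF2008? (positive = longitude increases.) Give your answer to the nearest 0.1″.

Δλ = -46.9″

sin φ = 0.921423, cos φ = 0.388561, sin λ = -0.438575, cos λ = -0.898695.
East component: ΔE = −sin λ·ΔX + cos λ·ΔY = −(-0.438575)(-171) + (-0.898695)(543) = -562.99 m.
1° of latitude spans πR/180 = 111195 m; at latitude φ, 1° of longitude spans that × cos φ = 43206.0 m, so Δλ = -562.99 / 43206.0 × 3600 = -46.909″.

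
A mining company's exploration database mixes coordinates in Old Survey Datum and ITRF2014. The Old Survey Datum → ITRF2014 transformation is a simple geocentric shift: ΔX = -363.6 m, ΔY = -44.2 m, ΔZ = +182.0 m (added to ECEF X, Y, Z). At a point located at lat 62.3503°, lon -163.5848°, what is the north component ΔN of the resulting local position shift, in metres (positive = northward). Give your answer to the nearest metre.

The local north axis is (−sin φ cos λ, −sin φ sin λ, cos φ), giving ΔN = -308.949 − 11.064 + 84.460 = -235.55 m.

ΔN = -236 m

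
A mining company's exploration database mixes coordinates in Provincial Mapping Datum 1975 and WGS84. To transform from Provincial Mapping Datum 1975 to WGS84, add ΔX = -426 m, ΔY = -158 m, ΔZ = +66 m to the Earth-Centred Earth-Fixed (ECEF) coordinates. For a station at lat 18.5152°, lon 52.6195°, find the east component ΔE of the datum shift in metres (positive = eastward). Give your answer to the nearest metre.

The local east axis at (φ, λ) is (−sin λ, cos λ, 0), so ΔE = −sin(52.6195°)·(-426) + cos(52.6195°)·(-158) = 242.59 m.

ΔE = 243 m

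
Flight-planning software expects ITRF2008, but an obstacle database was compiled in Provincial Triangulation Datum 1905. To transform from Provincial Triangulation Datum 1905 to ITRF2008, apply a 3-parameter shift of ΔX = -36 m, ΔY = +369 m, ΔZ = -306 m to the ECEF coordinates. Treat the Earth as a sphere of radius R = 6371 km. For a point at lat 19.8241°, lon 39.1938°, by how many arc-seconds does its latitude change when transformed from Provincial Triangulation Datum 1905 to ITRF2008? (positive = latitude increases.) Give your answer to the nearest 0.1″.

Δφ = -11.6″

sin φ = 0.339134, cos φ = 0.940738, sin λ = 0.631945, cos λ = 0.775013.
North component: ΔN = −sin φ cos λ·ΔX − sin φ sin λ·ΔY + cos φ·ΔZ = −(0.339134)(0.775013)(-36) − (0.339134)(0.631945)(369) + (0.940738)(-306) = -357.49 m.
1° of latitude spans πR/180 = 111195 m, so Δφ = -357.49 / 111195 × 3600 = -11.574″.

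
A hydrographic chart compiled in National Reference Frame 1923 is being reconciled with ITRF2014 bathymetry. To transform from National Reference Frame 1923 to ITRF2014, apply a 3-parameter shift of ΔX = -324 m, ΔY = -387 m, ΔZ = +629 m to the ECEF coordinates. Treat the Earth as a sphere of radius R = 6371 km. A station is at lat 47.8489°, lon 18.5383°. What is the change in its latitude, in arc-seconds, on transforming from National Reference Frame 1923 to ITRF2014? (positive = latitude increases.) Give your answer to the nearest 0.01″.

Δφ = 23.99″

sin φ = 0.741378, cos φ = 0.671088, sin λ = 0.317939, cos λ = 0.948111.
North component: ΔN = −sin φ cos λ·ΔX − sin φ sin λ·ΔY + cos φ·ΔZ = −(0.741378)(0.948111)(-324) − (0.741378)(0.317939)(-387) + (0.671088)(629) = 741.08 m.
1° of latitude spans πR/180 = 111195 m, so Δφ = 741.08 / 111195 × 3600 = 23.993″.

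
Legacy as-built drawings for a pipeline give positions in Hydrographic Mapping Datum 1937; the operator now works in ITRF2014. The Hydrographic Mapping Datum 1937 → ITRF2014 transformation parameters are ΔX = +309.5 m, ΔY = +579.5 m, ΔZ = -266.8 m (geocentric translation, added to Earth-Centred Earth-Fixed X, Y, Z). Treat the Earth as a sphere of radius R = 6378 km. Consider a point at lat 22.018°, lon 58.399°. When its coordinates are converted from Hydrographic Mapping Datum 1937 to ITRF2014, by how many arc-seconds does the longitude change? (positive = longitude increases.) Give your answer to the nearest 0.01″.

Δλ = 1.40″

sin φ = 0.374898, cos φ = 0.927066, sin λ = 0.851718, cos λ = 0.524001.
East component: ΔE = −sin λ·ΔX + cos λ·ΔY = −(0.851718)(309.5) + (0.524001)(579.5) = 40.05 m.
1° of latitude spans πR/180 = 111317 m; at latitude φ, 1° of longitude spans that × cos φ = 103198.3 m, so Δλ = 40.05 / 103198.3 × 3600 = 1.397″.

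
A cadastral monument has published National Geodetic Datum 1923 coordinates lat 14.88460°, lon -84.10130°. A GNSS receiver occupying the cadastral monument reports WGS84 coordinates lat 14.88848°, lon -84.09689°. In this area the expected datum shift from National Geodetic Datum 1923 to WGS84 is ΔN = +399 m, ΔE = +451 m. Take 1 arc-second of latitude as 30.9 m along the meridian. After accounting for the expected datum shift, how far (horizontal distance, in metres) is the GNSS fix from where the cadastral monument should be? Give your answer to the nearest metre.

40 m

Observed coordinate differences: Δφ = +0.00388°, Δλ = +0.00441°.
Converting to metres (1° lat = 111240 m, cos φ = 0.966445): observed ΔN = 431.6 m, observed ΔE = 474.1 m.
Subtracting the expected shift leaves a residual of 431.6 − (399) = 32.6 m north and 474.1 − (451) = 23.1 m east.
Residual distance = √(32.6² + 23.1²) = 40.0 m.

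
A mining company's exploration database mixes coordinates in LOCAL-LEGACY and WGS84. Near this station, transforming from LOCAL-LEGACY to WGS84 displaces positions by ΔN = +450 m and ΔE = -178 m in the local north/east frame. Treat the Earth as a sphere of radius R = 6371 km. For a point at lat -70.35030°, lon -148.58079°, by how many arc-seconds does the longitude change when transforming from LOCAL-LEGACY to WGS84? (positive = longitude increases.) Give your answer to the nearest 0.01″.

At latitude -70.35030°, cos φ = 0.336269.
One radian of longitude at latitude φ spans R cos φ, so Δλ = ΔE / (R cos φ) = -178.0 / (6371000 × 0.336269) = -8.3086e-05 rad = -17.138″.

Δλ = -17.14″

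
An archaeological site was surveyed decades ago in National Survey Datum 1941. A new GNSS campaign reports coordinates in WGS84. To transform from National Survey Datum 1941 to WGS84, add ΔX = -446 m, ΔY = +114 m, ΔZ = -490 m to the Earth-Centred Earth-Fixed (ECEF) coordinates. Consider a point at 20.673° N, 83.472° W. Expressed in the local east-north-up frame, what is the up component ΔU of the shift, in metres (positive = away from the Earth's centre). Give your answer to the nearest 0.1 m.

The local up (radial) axis is (cos φ cos λ, cos φ sin λ, sin φ), giving ΔU = -47.440 − 105.968 − 172.987 = -326.40 m.

ΔU = -326.4 m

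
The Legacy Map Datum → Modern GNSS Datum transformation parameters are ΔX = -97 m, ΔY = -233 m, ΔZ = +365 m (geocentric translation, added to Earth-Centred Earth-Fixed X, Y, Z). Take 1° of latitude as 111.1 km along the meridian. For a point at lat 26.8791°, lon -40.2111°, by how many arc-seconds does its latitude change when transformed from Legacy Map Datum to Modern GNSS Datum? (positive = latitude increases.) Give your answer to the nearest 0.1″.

Δφ = 9.4″

sin φ = 0.452109, cos φ = 0.891963, sin λ = -0.645606, cos λ = 0.763671.
North component: ΔN = −sin φ cos λ·ΔX − sin φ sin λ·ΔY + cos φ·ΔZ = −(0.452109)(0.763671)(-97) − (0.452109)(-0.645606)(-233) + (0.891963)(365) = 291.05 m.
1° of latitude spans 111100 m, so Δφ = 291.05 / 111100 × 3600 = 9.431″.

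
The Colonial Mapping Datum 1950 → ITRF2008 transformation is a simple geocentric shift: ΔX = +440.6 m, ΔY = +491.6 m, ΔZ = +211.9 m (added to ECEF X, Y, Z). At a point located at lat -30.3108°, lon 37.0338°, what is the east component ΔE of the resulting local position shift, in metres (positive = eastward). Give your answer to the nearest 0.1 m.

ΔE = 127.1 m

At φ = -30.3108°, λ = 37.0338°: sin φ = -0.504690, cos φ = 0.863300, sin λ = 0.602286, cos λ = 0.798280.
ΔE = −sin λ·ΔX + cos λ·ΔY = −(0.602286)·(440.6) + (0.798280)·(491.6) = 127.07 m.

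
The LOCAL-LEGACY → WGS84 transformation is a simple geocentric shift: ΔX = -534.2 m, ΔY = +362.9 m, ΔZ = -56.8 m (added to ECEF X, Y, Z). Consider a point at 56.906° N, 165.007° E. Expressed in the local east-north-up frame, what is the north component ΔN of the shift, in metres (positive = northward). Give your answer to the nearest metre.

ΔN = -542 m

At φ = 56.906°, λ = 165.007°: sin φ = 0.837776, cos φ = 0.546014, sin λ = 0.258701, cos λ = -0.965957.
ΔN = −sin φ cos λ·ΔX − sin φ sin λ·ΔY + cos φ·ΔZ = −(0.837776)(-0.965957)(-534.2) − (0.837776)(0.258701)(362.9) + (0.546014)(-56.8) = -541.97 m.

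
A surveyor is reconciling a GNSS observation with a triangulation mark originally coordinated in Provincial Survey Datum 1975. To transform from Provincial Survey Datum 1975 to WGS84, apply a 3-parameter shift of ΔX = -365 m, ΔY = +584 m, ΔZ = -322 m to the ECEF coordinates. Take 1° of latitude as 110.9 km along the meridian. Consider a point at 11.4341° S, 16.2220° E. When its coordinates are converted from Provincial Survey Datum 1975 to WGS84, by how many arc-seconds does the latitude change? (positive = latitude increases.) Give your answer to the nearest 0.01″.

Δφ = -11.45″

sin φ = -0.198241, cos φ = 0.980153, sin λ = 0.279360, cos λ = 0.960186.
North component: ΔN = −sin φ cos λ·ΔX − sin φ sin λ·ΔY + cos φ·ΔZ = −(-0.198241)(0.960186)(-365) − (-0.198241)(0.279360)(584) + (0.980153)(-322) = -352.74 m.
1° of latitude spans 110900 m, so Δφ = -352.74 / 110900 × 3600 = -11.451″.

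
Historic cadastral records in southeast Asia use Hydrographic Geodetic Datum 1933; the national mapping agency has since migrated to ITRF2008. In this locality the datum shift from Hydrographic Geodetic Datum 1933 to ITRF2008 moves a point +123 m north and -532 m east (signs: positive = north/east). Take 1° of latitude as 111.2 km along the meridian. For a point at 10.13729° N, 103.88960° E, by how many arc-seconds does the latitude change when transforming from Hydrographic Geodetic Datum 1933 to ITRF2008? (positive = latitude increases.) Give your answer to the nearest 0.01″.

Δφ = 3.98″

1° of latitude = 111.2 km, so Δφ = 123.0 / 111200 = 0.0011061° = 3.982″.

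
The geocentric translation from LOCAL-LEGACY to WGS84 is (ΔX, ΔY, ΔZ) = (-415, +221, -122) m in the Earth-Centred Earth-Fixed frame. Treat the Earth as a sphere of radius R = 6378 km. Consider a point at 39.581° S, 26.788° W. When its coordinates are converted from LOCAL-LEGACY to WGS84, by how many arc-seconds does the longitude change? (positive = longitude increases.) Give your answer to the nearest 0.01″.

sin φ = -0.637168, cos φ = 0.770725, sin λ = -0.450691, cos λ = 0.892680.
East component: ΔE = −sin λ·ΔX + cos λ·ΔY = −(-0.450691)(-415) + (0.892680)(221) = 10.25 m.
1° of latitude spans πR/180 = 111317 m; at latitude φ, 1° of longitude spans that × cos φ = 85794.8 m, so Δλ = 10.25 / 85794.8 × 3600 = 0.430″.

Δλ = 0.43″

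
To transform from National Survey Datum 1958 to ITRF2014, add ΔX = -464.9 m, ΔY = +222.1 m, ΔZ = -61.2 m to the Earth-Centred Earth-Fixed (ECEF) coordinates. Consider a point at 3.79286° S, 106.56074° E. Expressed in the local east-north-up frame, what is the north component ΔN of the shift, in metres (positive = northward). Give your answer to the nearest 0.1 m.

The local north axis is (−sin φ cos λ, −sin φ sin λ, cos φ), giving ΔN = 8.766 + 14.082 − 61.066 = -38.22 m.

ΔN = -38.2 m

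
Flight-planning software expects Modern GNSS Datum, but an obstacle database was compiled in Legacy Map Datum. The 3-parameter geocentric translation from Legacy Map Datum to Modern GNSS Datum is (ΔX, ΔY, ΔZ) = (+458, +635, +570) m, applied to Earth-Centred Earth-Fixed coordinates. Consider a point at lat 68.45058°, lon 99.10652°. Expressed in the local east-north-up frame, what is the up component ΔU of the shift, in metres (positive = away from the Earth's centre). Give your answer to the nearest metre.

The local up (radial) axis is (cos φ cos λ, cos φ sin λ, sin φ), giving ΔU = -26.625 + 230.298 + 530.158 = 733.83 m.

ΔU = 734 m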